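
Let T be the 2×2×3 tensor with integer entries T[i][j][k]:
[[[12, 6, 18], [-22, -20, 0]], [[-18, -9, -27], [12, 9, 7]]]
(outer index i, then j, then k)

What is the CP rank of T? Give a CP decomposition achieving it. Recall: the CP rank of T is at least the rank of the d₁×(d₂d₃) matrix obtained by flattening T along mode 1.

rank(T) = 2

Lower bound: the mode-1 unfolding of T (rows indexed by i, columns by (j,k) = (0,0), (0,1), (0,2), (1,0), (1,1), (1,2)) is [[12, 6, 18, -22, -20, 0], [-18, -9, -27, 12, 9, 7]].
There the 2×2 minor on rows i ∈ {0, 1}, columns (j,k) ∈ {(0,0), (1,0)} is det [[12, -22], [-18, 12]] = -252 ≠ 0, so this unfolding has rank ≥ 2; CP rank is at least every unfolding rank, so rank(T) ≥ 2. (This is only a lower bound: in general the CP rank may exceed every unfolding rank, so we still need to exhibit 2 rank-1 terms summing to T.)
Upper bound — finding two terms. Write S_k = T[:,:,k] for the frontal slices: S₀ = [[12, -22], [-18, 12]], S₁ = [[6, -20], [-9, 9]], S₂ = [[18, 0], [-27, 7]].
If T = a₁ ⊗ b₁ ⊗ c₁ + a₂ ⊗ b₂ ⊗ c₂ then each S_k = c₁[k]·a₁b₁ᵀ + c₂[k]·a₂b₂ᵀ. S₀ and S₁ are linearly independent, so a₁b₁ᵀ and a₂b₂ᵀ must span the same plane of matrices: they are the rank-1 matrices of the form x·S₀ + y·S₁.
det(x·S₀ + y·S₁) is −252·x² − 378·xy − 126·y² = (-126)·(x + y)(2·x + y), vanishing at (x:y) = (1:-1) and (1:-2).
M₁ = S₀ − S₁ = [[6, -2], [-9, 3]] = (2, -3)(3, -1)ᵀ and M₂ = S₀ − 2·S₁ = [[0, 18], [0, -6]] = 6·(3, -1)(0, 1)ᵀ, so take a₁ = (2, -3), b₁ = (3, -1), a₂ = (3, -1), b₂ = (0, 1).
Each slice is an integer combination of E₁ = a₁b₁ᵀ and E₂ = a₂b₂ᵀ: S₀ = 2·E₁ − 6·E₂, S₁ = E₁ − 6·E₂, S₂ = 3·E₁ + 2·E₂; reading off coefficients, c₁ = (2, 1, 3) and c₂ = (-6, -6, 2).
Hence T = (2, -3) ⊗ (3, -1) ⊗ (2, 1, 3) + (3, -1) ⊗ (0, 1) ⊗ (-6, -6, 2), so rank(T) ≤ 2.
These bounds meet, so rank(T) = 2.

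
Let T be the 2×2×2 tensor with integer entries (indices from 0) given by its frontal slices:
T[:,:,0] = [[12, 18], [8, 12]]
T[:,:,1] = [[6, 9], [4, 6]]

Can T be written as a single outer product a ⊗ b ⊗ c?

Yes

If T = a ⊗ b ⊗ c then every fibre of T is a multiple of the corresponding factor, so read the factors off the fibres through the nonzero entry T[0,0,0] = 12.
The mode-1 fibre T[:,0,0] = [12, 8] gives a = [3, 2] (primitive direction); the mode-2 fibre T[0,:,0] = [12, 18] gives b = [2, 3]; then c[k] = T[0,0,k] / (a[0]·b[0]) = [12, 6] / 6 = [2, 1].
Expanding [3, 2] ⊗ [2, 3] ⊗ [2, 1] reproduces all 8 entries of T, so T = [3, 2] ⊗ [2, 3] ⊗ [2, 1] and rank(T) ≤ 1.
Equivalently every frontal slice T[:,:,k] is c[k] times the rank-1 matrix [3, 2] ⊗ [2, 3]. So T has rank 1 (it is nonzero).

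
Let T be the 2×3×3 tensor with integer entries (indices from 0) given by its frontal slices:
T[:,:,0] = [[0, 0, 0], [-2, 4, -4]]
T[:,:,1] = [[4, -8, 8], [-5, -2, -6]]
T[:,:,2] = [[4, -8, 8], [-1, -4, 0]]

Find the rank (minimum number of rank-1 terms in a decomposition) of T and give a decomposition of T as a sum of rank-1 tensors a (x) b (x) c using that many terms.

rank(T) = 3

Lower bound: the mode-3 unfolding of T (rows indexed by k, columns by (i,j) = (0,0), (0,1), (0,2), (1,0), (1,1), (1,2)) is [[0, 0, 0, -2, 4, -4], [4, -8, 8, -5, -2, -6], [4, -8, 8, -1, -4, 0]].
There the 3×3 minor on rows k ∈ {0, 1, 2}, columns (i,j) ∈ {(0,0), (1,0), (1,1)} is det [[0, -2, 4], [4, -5, -2], [4, -1, -4]] = 48 ≠ 0, so this unfolding has rank ≥ 3; CP rank is at least every unfolding rank, so rank(T) ≥ 3. (This is only a lower bound: in general the CP rank may exceed every unfolding rank, so we still need to exhibit 3 rank-1 terms summing to T.)
Upper bound: T is a sum of 3 rank-1 terms, T = (0, 1) (x) (1, -2, 2) (x) (-2, -1, 1) + (0, 1) (x) (1, 1, 1) (x) (0, -4, -2) + (1, 0) (x) (1, -2, 2) (x) (0, 4, 4) (one valid choice — decompositions are not unique — normalised so each a, b is primitive with positive first nonzero entry; check it by expanding all entries), so rank(T) ≤ 3.
These bounds meet, so rank(T) = 3.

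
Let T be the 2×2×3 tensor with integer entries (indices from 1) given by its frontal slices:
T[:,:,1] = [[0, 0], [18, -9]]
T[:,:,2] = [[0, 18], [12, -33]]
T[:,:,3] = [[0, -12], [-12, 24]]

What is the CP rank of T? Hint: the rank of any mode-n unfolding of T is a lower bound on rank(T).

Lower bound: in the mode-3 unfolding of T (rows indexed by k, columns by (i,j)) the 2×2 minor on rows k ∈ {1, 2}, columns (i,j) ∈ {(1,2), (2,1)} is det [[0, 18], [18, 12]] = -324 ≠ 0, so that unfolding has rank ≥ 2 and hence rank(T) ≥ 2 (CP rank is at least every unfolding rank, though it can be larger).
Upper bound: with S_k = T[:,:,k], the two rank-1 terms a₁b₁ᵀ, a₂b₂ᵀ are the rank-1 members of the pencil x·S₁ + y·S₂.
det(x·S₁ + y·S₂) is −324·xy − 216·y² = (-108)·(3·x + 2·y)(y), vanishing at (x:y) = (2:-3) and (1:0).
M₁ = 2·S₁ − 3·S₂ = [[0, -54], [0, 81]] = (-27)·[2, -3][0, 1]ᵀ and M₂ = S₁ = [[0, 0], [18, -9]] = 9·[0, 1][2, -1]ᵀ, so take a₁ = [2, -3], b₁ = [0, 1], a₂ = [0, 1], b₂ = [2, -1].
Each slice is an integer combination of E₁ = a₁b₁ᵀ and E₂ = a₂b₂ᵀ: S₁ = 9·E₂, S₂ = 9·E₁ + 6·E₂, S₃ = −6·E₁ − 6·E₂; reading off coefficients, c₁ = [0, 9, -6] and c₂ = [9, 6, -6].
Hence T = [2, -3] ⊗ [0, 1] ⊗ [0, 9, -6] + [0, 1] ⊗ [2, -1] ⊗ [9, 6, -6], so rank(T) ≤ 2.
These bounds meet, so rank(T) = 2.

2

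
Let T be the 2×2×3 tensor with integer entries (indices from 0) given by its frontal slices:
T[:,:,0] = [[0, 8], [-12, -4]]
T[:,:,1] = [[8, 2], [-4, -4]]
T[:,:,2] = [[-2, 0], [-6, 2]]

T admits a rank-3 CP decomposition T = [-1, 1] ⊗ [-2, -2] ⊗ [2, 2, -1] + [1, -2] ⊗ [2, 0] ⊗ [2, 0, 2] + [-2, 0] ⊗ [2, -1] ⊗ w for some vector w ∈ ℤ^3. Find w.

Subtract the known terms from T to get the rank-1 residual R = [-2, 0] ⊗ [2, -1] ⊗ w, so R[i,j,k] = a[i]·b[j]·w[k]. Pick indices with nonzero a[0]·b[0] = (-2)·(2) = -4. Only the fibre through (0,0,·) is needed: R[0,0,:] = T[0,0,:] − Σₗ aₗ[0]bₗ[0]cₗ = [0, 8, -2] − (-1)·(-2)·[2, 2, -1] − (1)·(2)·[2, 0, 2] = [-8, 4, -4]. Then w[k] = R[0,0,k] / -4 for each k, giving w = [-8, 4, -4] / -4 = [2, -1, 1].

w = [2, -1, 1]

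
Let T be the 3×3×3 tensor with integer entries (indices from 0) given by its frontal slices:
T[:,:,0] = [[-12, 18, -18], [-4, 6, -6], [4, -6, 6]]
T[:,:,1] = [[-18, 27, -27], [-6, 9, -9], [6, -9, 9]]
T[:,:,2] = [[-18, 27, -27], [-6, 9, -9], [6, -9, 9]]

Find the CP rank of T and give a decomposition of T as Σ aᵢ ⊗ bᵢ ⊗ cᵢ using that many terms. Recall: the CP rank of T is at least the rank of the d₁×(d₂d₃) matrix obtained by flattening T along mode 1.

Lower bound: T ≠ 0 (e.g. T[0,0,0] = -12), so rank(T) ≥ 1.
Upper bound: if T = a ⊗ b ⊗ c then every fibre of T is a multiple of the corresponding factor, so read the factors off the fibres through the nonzero entry T[0,0,0] = -12.
The mode-1 fibre T[:,0,0] = [-12, -4, 4] gives a = [3, 1, -1] (primitive direction); the mode-2 fibre T[0,:,0] = [-12, 18, -18] gives b = [2, -3, 3]; then c[k] = T[0,0,k] / (a[0]·b[0]) = [-12, -18, -18] / 6 = [-2, -3, -3].
Expanding [3, 1, -1] ⊗ [2, -3, 3] ⊗ [-2, -3, -3] reproduces all 27 entries of T, so T = [3, 1, -1] ⊗ [2, -3, 3] ⊗ [-2, -3, -3] and rank(T) ≤ 1.
These bounds meet, so rank(T) = 1.

rank(T) = 1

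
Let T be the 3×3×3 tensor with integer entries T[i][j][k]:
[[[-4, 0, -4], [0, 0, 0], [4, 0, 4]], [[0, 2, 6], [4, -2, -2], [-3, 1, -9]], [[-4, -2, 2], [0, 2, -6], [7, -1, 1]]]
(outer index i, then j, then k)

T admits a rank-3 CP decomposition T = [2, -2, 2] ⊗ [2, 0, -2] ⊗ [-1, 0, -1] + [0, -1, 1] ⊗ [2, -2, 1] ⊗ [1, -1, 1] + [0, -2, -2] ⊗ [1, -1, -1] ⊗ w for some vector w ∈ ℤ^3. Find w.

w = [1, 0, -2]

Subtract the known terms from T to get the rank-1 residual R = [0, -2, -2] ⊗ [1, -1, -1] ⊗ w, so R[i,j,k] = a[i]·b[j]·w[k]. Pick indices with nonzero a[1]·b[0] = (-2)·(1) = -2. Only the fibre through (1,0,·) is needed: R[1,0,:] = T[1,0,:] − Σₗ aₗ[1]bₗ[0]cₗ = [0, 2, 6] − (-2)·(2)·[-1, 0, -1] − (-1)·(2)·[1, -1, 1] = [-2, 0, 4]. Then w[k] = R[1,0,k] / -2 for each k, giving w = [-2, 0, 4] / -2 = [1, 0, -2].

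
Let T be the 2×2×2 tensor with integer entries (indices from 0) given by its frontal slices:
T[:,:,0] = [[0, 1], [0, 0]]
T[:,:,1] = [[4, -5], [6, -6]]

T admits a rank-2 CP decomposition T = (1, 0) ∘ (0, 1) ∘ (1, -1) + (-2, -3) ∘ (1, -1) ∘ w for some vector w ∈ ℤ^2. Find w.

w = (0, -2)

Subtract the known terms from T to get the rank-1 residual R = (-2, -3) ∘ (1, -1) ∘ w, so R[i,j,k] = a[i]·b[j]·w[k]. Pick indices with nonzero a[0]·b[0] = (-2)·(1) = -2. Only the fibre through (0,0,·) is needed: R[0,0,:] = T[0,0,:] − Σₗ aₗ[0]bₗ[0]cₗ = [0, 4] − (1)·(0)·(1, -1) = [0, 4]. Then w[k] = R[0,0,k] / -2 for each k, giving w = [0, 4] / -2 = (0, -2).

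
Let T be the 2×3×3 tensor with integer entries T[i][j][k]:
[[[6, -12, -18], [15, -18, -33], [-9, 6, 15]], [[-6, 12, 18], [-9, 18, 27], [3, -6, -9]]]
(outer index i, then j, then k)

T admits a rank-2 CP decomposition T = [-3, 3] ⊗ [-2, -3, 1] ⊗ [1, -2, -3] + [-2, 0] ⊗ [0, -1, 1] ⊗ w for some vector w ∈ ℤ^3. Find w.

Subtract the known terms from T to get the rank-1 residual R = [-2, 0] ⊗ [0, -1, 1] ⊗ w, so R[i,j,k] = a[i]·b[j]·w[k]. Pick indices with nonzero a[0]·b[1] = (-2)·(-1) = 2. Only the fibre through (0,1,·) is needed: R[0,1,:] = T[0,1,:] − Σₗ aₗ[0]bₗ[1]cₗ = [15, -18, -33] − (-3)·(-3)·[1, -2, -3] = [6, 0, -6]. Then w[k] = R[0,1,k] / 2 for each k, giving w = [6, 0, -6] / 2 = [3, 0, -3].

w = [3, 0, -3]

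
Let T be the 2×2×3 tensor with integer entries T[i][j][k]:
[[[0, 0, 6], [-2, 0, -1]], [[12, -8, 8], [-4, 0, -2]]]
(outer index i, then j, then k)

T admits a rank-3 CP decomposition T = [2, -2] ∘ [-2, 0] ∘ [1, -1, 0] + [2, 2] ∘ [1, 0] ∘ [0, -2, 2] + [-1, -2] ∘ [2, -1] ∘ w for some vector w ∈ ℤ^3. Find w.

Subtract the known terms from T to get the rank-1 residual R = [-1, -2] ∘ [2, -1] ∘ w, so R[i,j,k] = a[i]·b[j]·w[k]. Pick indices with nonzero a[0]·b[0] = (-1)·(2) = -2. Only the fibre through (0,0,·) is needed: R[0,0,:] = T[0,0,:] − Σₗ aₗ[0]bₗ[0]cₗ = [0, 0, 6] − (2)·(-2)·[1, -1, 0] − (2)·(1)·[0, -2, 2] = [4, 0, 2]. Then w[k] = R[0,0,k] / -2 for each k, giving w = [4, 0, 2] / -2 = [-2, 0, -1].

w = [-2, 0, -1]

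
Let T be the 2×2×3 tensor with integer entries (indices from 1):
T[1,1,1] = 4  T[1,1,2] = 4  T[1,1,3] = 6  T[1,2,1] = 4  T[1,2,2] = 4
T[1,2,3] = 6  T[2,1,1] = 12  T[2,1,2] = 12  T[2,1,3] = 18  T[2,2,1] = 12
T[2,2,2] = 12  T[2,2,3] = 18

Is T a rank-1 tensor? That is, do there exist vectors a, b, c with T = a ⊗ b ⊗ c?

Yes

If T = a ⊗ b ⊗ c then every fibre of T is a multiple of the corresponding factor, so read the factors off the fibres through the nonzero entry T[1,1,1] = 4.
The mode-1 fibre T[:,1,1] = [4, 12] gives a = [1, 3] (primitive direction); the mode-2 fibre T[1,:,1] = [4, 4] gives b = [1, 1]; then c[k] = T[1,1,k] / (a[1]·b[1]) = [4, 4, 6] / 1 = [4, 4, 6].
Expanding [1, 3] ⊗ [1, 1] ⊗ [4, 4, 6] reproduces all 12 entries of T, so T = [1, 3] ⊗ [1, 1] ⊗ [4, 4, 6] and rank(T) ≤ 1.
Equivalently every frontal slice T[:,:,k] is c[k] times the rank-1 matrix [1, 3] ⊗ [1, 1]. So T has rank 1 (it is nonzero).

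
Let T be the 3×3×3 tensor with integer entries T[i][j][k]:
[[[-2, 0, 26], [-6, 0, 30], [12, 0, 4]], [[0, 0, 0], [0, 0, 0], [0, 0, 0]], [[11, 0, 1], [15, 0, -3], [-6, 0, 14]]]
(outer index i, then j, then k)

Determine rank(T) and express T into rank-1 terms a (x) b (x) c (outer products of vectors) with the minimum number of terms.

rank(T) = 2

Lower bound: the mode-3 unfolding of T (rows indexed by k, columns by (i,j) = (0,0), (0,1), (0,2), (1,0), (1,1), (1,2), (2,0), (2,1), (2,2)) is [[-2, -6, 12, 0, 0, 0, 11, 15, -6], [0, 0, 0, 0, 0, 0, 0, 0, 0], [26, 30, 4, 0, 0, 0, 1, -3, 14]].
There the 2×2 minor on rows k ∈ {0, 2}, columns (i,j) ∈ {(0,0), (0,1)} is det [[-2, -6], [26, 30]] = 96 ≠ 0, so this unfolding has rank ≥ 2; CP rank is at least every unfolding rank, so rank(T) ≥ 2. (This is only a lower bound: in general the CP rank may exceed every unfolding rank, so we still need to exhibit 2 rank-1 terms summing to T.)
Upper bound — finding two terms. Write S_k = T[:,:,k] for the frontal slices: S₀ = [[-2, -6, 12], [0, 0, 0], [11, 15, -6]], S₁ = [[0, 0, 0], [0, 0, 0], [0, 0, 0]], S₂ = [[26, 30, 4], [0, 0, 0], [1, -3, 14]].
If T = a₁ (x) b₁ (x) c₁ + a₂ (x) b₂ (x) c₂ then each S_k = c₁[k]·a₁b₁ᵀ + c₂[k]·a₂b₂ᵀ. S₀ and S₂ are linearly independent, so a₁b₁ᵀ and a₂b₂ᵀ must span the same plane of matrices: they are the rank-1 matrices of the form x·S₀ + y·S₂.
The 2×2 minor of x·S₀ + y·S₂ on rows {0,2}, columns {0,1} is 36·x² + 72·xy − 108·y² = 36·(x + 3·y)(x − y), vanishing at (x:y) = (3:-1) and (1:1).
M₁ = 3·S₀ − S₂ = [[-32, -48, 32], [0, 0, 0], [32, 48, -32]] = (-16)·[1, 0, -1][2, 3, -2]ᵀ and M₂ = S₀ + S₂ = [[24, 24, 16], [0, 0, 0], [12, 12, 8]] = 4·[2, 0, 1][3, 3, 2]ᵀ, so take a₁ = [1, 0, -1], b₁ = [2, 3, -2], a₂ = [2, 0, 1], b₂ = [3, 3, 2].
Each slice is an integer combination of E₁ = a₁b₁ᵀ and E₂ = a₂b₂ᵀ: S₀ = −4·E₁ + E₂, S₁ = 0, S₂ = 4·E₁ + 3·E₂; reading off coefficients, c₁ = [-4, 0, 4] and c₂ = [1, 0, 3].
Hence T = [1, 0, -1] (x) [2, 3, -2] (x) [-4, 0, 4] + [2, 0, 1] (x) [3, 3, 2] (x) [1, 0, 3], so rank(T) ≤ 2.
These bounds meet, so rank(T) = 2.
Check entry T[1,0,0] = 0: (0)·(2)·(-4) + (0)·(3)·(1) = 0.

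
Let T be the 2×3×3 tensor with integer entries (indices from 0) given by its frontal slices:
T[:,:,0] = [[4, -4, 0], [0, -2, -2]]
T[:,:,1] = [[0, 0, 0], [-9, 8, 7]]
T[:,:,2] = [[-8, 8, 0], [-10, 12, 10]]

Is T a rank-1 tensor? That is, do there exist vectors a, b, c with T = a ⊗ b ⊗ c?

No

The mode-3 unfolding of T (rows indexed by k, columns by (i,j) = (0,0), (0,1), (0,2), (1,0), (1,1), (1,2)) is [[4, -4, 0, 0, -2, -2], [0, 0, 0, -9, 8, 7], [-8, 8, 0, -10, 12, 10]].
There the 3×3 minor on rows k ∈ {0, 1, 2}, columns (i,j) ∈ {(0,0), (1,0), (1,1)} is det [[4, 0, -2], [0, -9, 8], [-8, -10, 12]] = 32 ≠ 0, so this unfolding has rank ≥ 3; CP rank is at least every unfolding rank, so rank(T) ≥ 3.
In particular rank(T) ≥ 3 > 1, so T is not rank-1.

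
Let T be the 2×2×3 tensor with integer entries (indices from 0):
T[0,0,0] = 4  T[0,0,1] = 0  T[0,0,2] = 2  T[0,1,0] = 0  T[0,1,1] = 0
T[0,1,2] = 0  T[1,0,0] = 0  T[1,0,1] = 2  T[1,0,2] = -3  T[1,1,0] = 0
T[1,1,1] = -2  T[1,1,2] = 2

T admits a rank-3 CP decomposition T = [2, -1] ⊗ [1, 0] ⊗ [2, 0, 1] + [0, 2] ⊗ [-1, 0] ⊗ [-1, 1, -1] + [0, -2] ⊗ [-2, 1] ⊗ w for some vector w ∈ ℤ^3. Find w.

Subtract the known terms from T to get the rank-1 residual R = [0, -2] ⊗ [-2, 1] ⊗ w, so R[i,j,k] = a[i]·b[j]·w[k]. Pick indices with nonzero a[1]·b[0] = (-2)·(-2) = 4. Only the fibre through (1,0,·) is needed: R[1,0,:] = T[1,0,:] − Σₗ aₗ[1]bₗ[0]cₗ = [0, 2, -3] − (-1)·(1)·[2, 0, 1] − (2)·(-1)·[-1, 1, -1] = [0, 4, -4]. Then w[k] = R[1,0,k] / 4 for each k, giving w = [0, 4, -4] / 4 = [0, 1, -1].

w = [0, 1, -1]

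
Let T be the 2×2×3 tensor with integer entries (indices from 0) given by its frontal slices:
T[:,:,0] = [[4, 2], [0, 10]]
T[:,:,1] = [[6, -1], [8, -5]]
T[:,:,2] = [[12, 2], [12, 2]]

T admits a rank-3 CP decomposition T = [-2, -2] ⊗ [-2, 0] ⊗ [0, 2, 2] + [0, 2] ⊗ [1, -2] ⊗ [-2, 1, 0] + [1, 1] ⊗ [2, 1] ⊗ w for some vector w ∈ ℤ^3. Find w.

w = [2, -1, 2]

Subtract the known terms from T to get the rank-1 residual R = [1, 1] ⊗ [2, 1] ⊗ w, so R[i,j,k] = a[i]·b[j]·w[k]. Pick indices with nonzero a[0]·b[0] = (1)·(2) = 2. Only the fibre through (0,0,·) is needed: R[0,0,:] = T[0,0,:] − Σₗ aₗ[0]bₗ[0]cₗ = [4, 6, 12] − (-2)·(-2)·[0, 2, 2] − (0)·(1)·[-2, 1, 0] = [4, -2, 4]. Then w[k] = R[0,0,k] / 2 for each k, giving w = [4, -2, 4] / 2 = [2, -1, 2].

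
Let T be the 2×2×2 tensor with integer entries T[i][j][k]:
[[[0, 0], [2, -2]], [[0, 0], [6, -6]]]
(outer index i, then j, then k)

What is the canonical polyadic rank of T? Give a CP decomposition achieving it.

rank(T) = 1

Lower bound: T ≠ 0 (e.g. T[0,1,0] = 2), so rank(T) ≥ 1.
Upper bound: if T = a ⊗ b ⊗ c then every fibre of T is a multiple of the corresponding factor, so read the factors off the fibres through the nonzero entry T[0,1,0] = 2.
The mode-1 fibre T[:,1,0] = [2, 6] gives a = [1, 3] (primitive direction); the mode-2 fibre T[0,:,0] = [0, 2] gives b = [0, 1]; then c[k] = T[0,1,k] / (a[0]·b[1]) = [2, -2] / 1 = [2, -2].
Expanding [1, 3] ⊗ [0, 1] ⊗ [2, -2] reproduces all 8 entries of T, so T = [1, 3] ⊗ [0, 1] ⊗ [2, -2] and rank(T) ≤ 1.
These bounds meet, so rank(T) = 1.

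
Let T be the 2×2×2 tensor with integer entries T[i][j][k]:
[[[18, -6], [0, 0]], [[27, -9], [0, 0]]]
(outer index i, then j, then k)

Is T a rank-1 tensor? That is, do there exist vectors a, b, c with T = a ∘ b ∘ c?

If T = a ∘ b ∘ c then every fibre of T is a multiple of the corresponding factor, so read the factors off the fibres through the nonzero entry T[0,0,0] = 18.
The mode-1 fibre T[:,0,0] = [18, 27] gives a = [2, 3] (primitive direction); the mode-2 fibre T[0,:,0] = [18, 0] gives b = [1, 0]; then c[k] = T[0,0,k] / (a[0]·b[0]) = [18, -6] / 2 = [9, -3].
Expanding [2, 3] ∘ [1, 0] ∘ [9, -3] reproduces all 8 entries of T, so T = [2, 3] ∘ [1, 0] ∘ [9, -3] and rank(T) ≤ 1.
Equivalently every frontal slice T[:,:,k] is c[k] times the rank-1 matrix [2, 3] ∘ [1, 0]. So T has rank 1 (it is nonzero).

Yes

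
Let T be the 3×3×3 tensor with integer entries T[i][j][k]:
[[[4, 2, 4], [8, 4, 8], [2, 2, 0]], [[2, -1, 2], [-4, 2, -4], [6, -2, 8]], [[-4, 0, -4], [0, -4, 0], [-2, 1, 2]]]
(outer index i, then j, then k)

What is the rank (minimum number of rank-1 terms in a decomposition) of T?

3

Lower bound: the mode-1 unfolding of T (rows indexed by i, columns by (j,k) = (0,0), (0,1), (0,2), (1,0), (1,1), (1,2), (2,0), (2,1), (2,2)) is [[4, 2, 4, 8, 4, 8, 2, 2, 0], [2, -1, 2, -4, 2, -4, 6, -2, 8], [-4, 0, -4, 0, -4, 0, -2, 1, 2]].
There the 3×3 minor on rows i ∈ {0, 1, 2}, columns (j,k) ∈ {(0,0), (0,1), (2,0)} is det [[4, 2, 2], [2, -1, 6], [-4, 0, -2]] = -40 ≠ 0, so this unfolding has rank ≥ 3; CP rank is at least every unfolding rank, so rank(T) ≥ 3. (Flattening ranks never certify an upper bound on CP rank; for that we must actually write T with 3 rank-1 terms.)
Upper bound: T is a sum of 3 rank-1 terms, T = [0, 1, -1] ⊗ [1, -2, 2] ⊗ [2, -1, 2] + [1, -1, -2] ⊗ [0, 0, 1] ⊗ [-2, 0, -4] + [2, 0, -1] ⊗ [1, 2, 1] ⊗ [2, 1, 2] (one valid choice — decompositions are not unique — normalised so each a, b is primitive with positive first nonzero entry; check it by expanding all entries), so rank(T) ≤ 3.
These bounds meet, so rank(T) = 3.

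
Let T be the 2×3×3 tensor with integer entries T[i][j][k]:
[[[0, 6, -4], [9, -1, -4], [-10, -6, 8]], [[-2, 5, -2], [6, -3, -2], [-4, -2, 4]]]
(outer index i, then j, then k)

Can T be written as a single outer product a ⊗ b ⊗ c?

The mode-3 unfolding of T (rows indexed by k, columns by (i,j) = (0,0), (0,1), (0,2), (1,0), (1,1), (1,2)) is [[0, 9, -10, -2, 6, -4], [6, -1, -6, 5, -3, -2], [-4, -4, 8, -2, -2, 4]].
There the 3×3 minor on rows k ∈ {0, 1, 2}, columns (i,j) ∈ {(0,0), (0,1), (0,2)} is det [[0, 9, -10], [6, -1, -6], [-4, -4, 8]] = 64 ≠ 0, so this unfolding has rank ≥ 3; CP rank is at least every unfolding rank, so rank(T) ≥ 3.
In particular rank(T) ≥ 3 > 1, so T is not rank-1.

No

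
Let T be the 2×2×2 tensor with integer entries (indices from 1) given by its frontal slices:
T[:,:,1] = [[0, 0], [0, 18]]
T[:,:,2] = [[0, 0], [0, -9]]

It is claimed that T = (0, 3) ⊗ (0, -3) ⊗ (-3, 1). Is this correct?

No

Reconstruct entry (2,2,1) from the claimed factors: Σₗ aₗ[2]bₗ[2]cₗ[1] = (3)·(-3)·(-3) = 27, but T[2,2,1] = 18. The claim is false.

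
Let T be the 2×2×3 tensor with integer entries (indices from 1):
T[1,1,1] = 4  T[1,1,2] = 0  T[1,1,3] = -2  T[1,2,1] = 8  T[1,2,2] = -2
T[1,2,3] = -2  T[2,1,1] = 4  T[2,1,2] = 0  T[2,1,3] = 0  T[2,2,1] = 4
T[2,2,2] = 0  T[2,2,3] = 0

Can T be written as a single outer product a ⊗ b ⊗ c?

The mode-3 unfolding of T (rows indexed by k, columns by (i,j) = (1,1), (1,2), (2,1), (2,2)) is [[4, 8, 4, 4], [0, -2, 0, 0], [-2, -2, 0, 0]].
There the 3×3 minor on rows k ∈ {1, 2, 3}, columns (i,j) ∈ {(1,1), (1,2), (2,1)} is det [[4, 8, 4], [0, -2, 0], [-2, -2, 0]] = -16 ≠ 0, so this unfolding has rank ≥ 3; CP rank is at least every unfolding rank, so rank(T) ≥ 3.
In particular rank(T) ≥ 3 > 1, so T is not rank-1.

No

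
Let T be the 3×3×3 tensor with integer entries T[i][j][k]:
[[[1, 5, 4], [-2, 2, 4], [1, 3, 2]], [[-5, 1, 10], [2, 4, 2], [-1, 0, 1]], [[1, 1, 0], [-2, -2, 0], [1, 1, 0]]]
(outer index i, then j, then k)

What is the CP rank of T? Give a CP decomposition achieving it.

Lower bound: the mode-1 unfolding of T (rows indexed by i, columns by (j,k) = (0,0), (0,1), (0,2), (1,0), (1,1), (1,2), (2,0), (2,1), (2,2)) is [[1, 5, 4, -2, 2, 4, 1, 3, 2], [-5, 1, 10, 2, 4, 2, -1, 0, 1], [1, 1, 0, -2, -2, 0, 1, 1, 0]].
There the 3×3 minor on rows i ∈ {0, 1, 2}, columns (j,k) ∈ {(0,0), (0,1), (0,2)} is det [[1, 5, 4], [-5, 1, 10], [1, 1, 0]] = 16 ≠ 0, so this unfolding has rank ≥ 3; CP rank is at least every unfolding rank, so rank(T) ≥ 3. (Unfolding ranks only ever bound the CP rank from below — rank(T) can be strictly larger than all of them — so the matching upper bound has to come from an explicit 3-term decomposition.)
Upper bound: T is a sum of 3 rank-1 terms, T = (0, 1, 0) ∘ (1, 0, 0) ∘ (-4, 0, 8) + (1, -1, 1) ∘ (1, -2, 1) ∘ (1, 1, 0) + (2, 1, 0) ∘ (2, 2, 1) ∘ (0, 1, 1) (written with every a and b primitive with positive leading entry and the scale carried by c; CP decompositions are not unique, and this one is verified by expanding entrywise), so rank(T) ≤ 3.
These bounds meet, so rank(T) = 3.
Check entry T[2,0,0] = 1: (0)·(1)·(-4) + (1)·(1)·(1) + (0)·(2)·(0) = 1.

rank(T) = 3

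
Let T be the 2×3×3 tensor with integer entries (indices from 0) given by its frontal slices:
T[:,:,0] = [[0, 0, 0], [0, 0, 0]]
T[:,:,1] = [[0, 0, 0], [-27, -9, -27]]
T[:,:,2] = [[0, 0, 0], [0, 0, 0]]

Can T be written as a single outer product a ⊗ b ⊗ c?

Yes

The mode-1 fibre T[:,0,1] = [0, -27] gives a = [0, 1] (primitive direction); the mode-2 fibre T[1,:,1] = [-27, -9, -27] gives b = [3, 1, 3]; then c[k] = T[1,0,k] / (a[1]·b[0]) = [0, -27, 0] / 3 = [0, -9, 0].
Expanding [0, 1] ⊗ [3, 1, 3] ⊗ [0, -9, 0] reproduces all 18 entries of T, so T = [0, 1] ⊗ [3, 1, 3] ⊗ [0, -9, 0] and rank(T) ≤ 1.
Equivalently every frontal slice T[:,:,k] is c[k] times the rank-1 matrix [0, 1] ⊗ [3, 1, 3]. So T has rank 1 (it is nonzero).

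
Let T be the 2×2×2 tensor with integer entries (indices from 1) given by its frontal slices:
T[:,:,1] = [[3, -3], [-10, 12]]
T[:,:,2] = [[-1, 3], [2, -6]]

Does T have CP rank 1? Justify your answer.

The mode-2 unfolding of T (rows indexed by j, columns by (i,k) = (1,1), (1,2), (2,1), (2,2)) is [[3, -1, -10, 2], [-3, 3, 12, -6]].
There the 2×2 minor on rows j ∈ {1, 2}, columns (i,k) ∈ {(1,1), (1,2)} is det [[3, -1], [-3, 3]] = 6 ≠ 0, so this unfolding has rank ≥ 2; CP rank is at least every unfolding rank, so rank(T) ≥ 2.
In particular rank(T) ≥ 2 > 1, so T is not rank-1.

No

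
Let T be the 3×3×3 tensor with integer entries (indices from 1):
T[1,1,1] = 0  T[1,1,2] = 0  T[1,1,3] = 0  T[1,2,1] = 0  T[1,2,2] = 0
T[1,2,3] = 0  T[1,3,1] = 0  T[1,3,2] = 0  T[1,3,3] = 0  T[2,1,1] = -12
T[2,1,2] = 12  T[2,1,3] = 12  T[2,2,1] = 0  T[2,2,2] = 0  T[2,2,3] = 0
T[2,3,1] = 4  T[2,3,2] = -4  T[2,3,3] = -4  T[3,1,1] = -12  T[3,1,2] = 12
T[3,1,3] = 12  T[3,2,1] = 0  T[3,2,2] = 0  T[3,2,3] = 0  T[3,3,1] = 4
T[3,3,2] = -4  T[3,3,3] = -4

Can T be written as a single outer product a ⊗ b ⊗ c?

If T = a ⊗ b ⊗ c then every fibre of T is a multiple of the corresponding factor, so read the factors off the fibres through the nonzero entry T[2,1,1] = -12.
The mode-1 fibre T[:,1,1] = [0, -12, -12] gives a = (0, 1, 1) (primitive direction); the mode-2 fibre T[2,:,1] = [-12, 0, 4] gives b = (3, 0, -1); then c[k] = T[2,1,k] / (a[2]·b[1]) = [-12, 12, 12] / 3 = (-4, 4, 4).
Expanding (0, 1, 1) ⊗ (3, 0, -1) ⊗ (-4, 4, 4) reproduces all 27 entries of T, so T = (0, 1, 1) ⊗ (3, 0, -1) ⊗ (-4, 4, 4) and rank(T) ≤ 1.
Equivalently every frontal slice T[:,:,k] is c[k] times the rank-1 matrix (0, 1, 1) ⊗ (3, 0, -1). So T has rank 1 (it is nonzero).

Yes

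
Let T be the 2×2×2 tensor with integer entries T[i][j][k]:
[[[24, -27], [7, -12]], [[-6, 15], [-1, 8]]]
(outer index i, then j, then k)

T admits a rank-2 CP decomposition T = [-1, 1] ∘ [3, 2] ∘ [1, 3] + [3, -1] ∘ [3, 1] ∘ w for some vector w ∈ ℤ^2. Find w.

Subtract the known terms from T to get the rank-1 residual R = [3, -1] ∘ [3, 1] ∘ w, so R[i,j,k] = a[i]·b[j]·w[k]. Pick indices with nonzero a[0]·b[0] = (3)·(3) = 9. Only the fibre through (0,0,·) is needed: R[0,0,:] = T[0,0,:] − Σₗ aₗ[0]bₗ[0]cₗ = [24, -27] − (-1)·(3)·[1, 3] = [27, -18]. Then w[k] = R[0,0,k] / 9 for each k, giving w = [27, -18] / 9 = [3, -2].

w = [3, -2]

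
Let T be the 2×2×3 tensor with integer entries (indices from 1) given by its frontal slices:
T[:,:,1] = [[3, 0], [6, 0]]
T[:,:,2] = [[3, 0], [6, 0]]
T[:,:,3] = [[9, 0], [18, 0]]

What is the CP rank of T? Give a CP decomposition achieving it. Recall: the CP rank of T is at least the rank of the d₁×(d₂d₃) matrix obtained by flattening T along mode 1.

Lower bound: T ≠ 0 (e.g. T[1,1,1] = 3), so rank(T) ≥ 1.
Upper bound: if T = a ⊗ b ⊗ c then every fibre of T is a multiple of the corresponding factor, so read the factors off the fibres through the nonzero entry T[1,1,1] = 3.
The mode-1 fibre T[:,1,1] = [3, 6] gives a = [1, 2] (primitive direction); the mode-2 fibre T[1,:,1] = [3, 0] gives b = [1, 0]; then c[k] = T[1,1,k] / (a[1]·b[1]) = [3, 3, 9] / 1 = [3, 3, 9].
Expanding [1, 2] ⊗ [1, 0] ⊗ [3, 3, 9] reproduces all 12 entries of T, so T = [1, 2] ⊗ [1, 0] ⊗ [3, 3, 9] and rank(T) ≤ 1.
These bounds meet, so rank(T) = 1.

rank(T) = 1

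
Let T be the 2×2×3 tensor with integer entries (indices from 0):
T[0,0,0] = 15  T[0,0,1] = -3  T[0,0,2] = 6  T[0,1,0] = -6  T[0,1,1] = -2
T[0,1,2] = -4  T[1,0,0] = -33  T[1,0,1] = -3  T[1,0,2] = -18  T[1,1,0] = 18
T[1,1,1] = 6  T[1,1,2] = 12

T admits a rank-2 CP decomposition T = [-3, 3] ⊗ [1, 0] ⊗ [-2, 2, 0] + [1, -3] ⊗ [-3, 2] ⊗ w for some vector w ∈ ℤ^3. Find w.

Subtract the known terms from T to get the rank-1 residual R = [1, -3] ⊗ [-3, 2] ⊗ w, so R[i,j,k] = a[i]·b[j]·w[k]. Pick indices with nonzero a[0]·b[0] = (1)·(-3) = -3. Only the fibre through (0,0,·) is needed: R[0,0,:] = T[0,0,:] − Σₗ aₗ[0]bₗ[0]cₗ = [15, -3, 6] − (-3)·(1)·[-2, 2, 0] = [9, 3, 6]. Then w[k] = R[0,0,k] / -3 for each k, giving w = [9, 3, 6] / -3 = [-3, -1, -2].

w = [-3, -1, -2]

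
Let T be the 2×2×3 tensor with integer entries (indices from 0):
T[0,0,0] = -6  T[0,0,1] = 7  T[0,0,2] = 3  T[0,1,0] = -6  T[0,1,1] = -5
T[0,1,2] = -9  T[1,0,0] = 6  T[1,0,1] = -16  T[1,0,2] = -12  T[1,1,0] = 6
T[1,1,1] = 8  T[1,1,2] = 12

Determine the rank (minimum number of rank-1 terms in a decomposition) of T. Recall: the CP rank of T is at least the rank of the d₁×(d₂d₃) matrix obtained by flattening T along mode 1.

Lower bound: in the mode-1 unfolding of T (rows indexed by i, columns by (j,k)) the 2×2 minor on rows i ∈ {0, 1}, columns (j,k) ∈ {(0,0), (0,1)} is det [[-6, 7], [6, -16]] = 54 ≠ 0, so that unfolding has rank ≥ 2 and hence rank(T) ≥ 2 (CP rank is at least every unfolding rank, though it can be larger).
Upper bound: with S_k = T[:,:,k], the two rank-1 terms a₁b₁ᵀ, a₂b₂ᵀ are the rank-1 members of the pencil x·S₀ + y·S₁.
det(x·S₀ + y·S₁) is −72·xy − 24·y² = (-24)·(y)(3·x + y), vanishing at (x:y) = (1:0) and (1:-3).
M₁ = S₀ = [[-6, -6], [6, 6]] = (-6)·[1, -1][1, 1]ᵀ and M₂ = S₀ − 3·S₁ = [[-27, 9], [54, -18]] = (-9)·[1, -2][3, -1]ᵀ, so take a₁ = [1, -1], b₁ = [1, 1], a₂ = [1, -2], b₂ = [3, -1].
Each slice is an integer combination of E₁ = a₁b₁ᵀ and E₂ = a₂b₂ᵀ: S₀ = −6·E₁, S₁ = −2·E₁ + 3·E₂, S₂ = −6·E₁ + 3·E₂; reading off coefficients, c₁ = [-6, -2, -6] and c₂ = [0, 3, 3].
Hence T = [1, -1] ⊗ [1, 1] ⊗ [-6, -2, -6] + [1, -2] ⊗ [3, -1] ⊗ [0, 3, 3], so rank(T) ≤ 2.
These bounds meet, so rank(T) = 2.

2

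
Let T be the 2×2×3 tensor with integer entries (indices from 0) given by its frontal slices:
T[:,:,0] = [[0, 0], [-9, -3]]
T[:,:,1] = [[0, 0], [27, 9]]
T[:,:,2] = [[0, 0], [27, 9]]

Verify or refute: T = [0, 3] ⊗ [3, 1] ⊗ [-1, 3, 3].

Reconstruct entrywise from the claimed factors. For example, T[1,1,2] = 9 and Σₗ aₗ[1]bₗ[1]cₗ[2] = (3)·(1)·(3) = 9; checking all 12 entries, every one matches. The claim holds.

Yes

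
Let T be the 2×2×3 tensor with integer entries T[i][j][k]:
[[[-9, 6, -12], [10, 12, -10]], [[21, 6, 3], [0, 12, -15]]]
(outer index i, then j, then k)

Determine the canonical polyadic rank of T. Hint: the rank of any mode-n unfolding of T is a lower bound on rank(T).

Lower bound: the mode-2 unfolding of T (rows indexed by j, columns by (i,k) = (0,0), (0,1), (0,2), (1,0), (1,1), (1,2)) is [[-9, 6, -12, 21, 6, 3], [10, 12, -10, 0, 12, -15]].
There the 2×2 minor on rows j ∈ {0, 1}, columns (i,k) ∈ {(0,0), (0,1)} is det [[-9, 6], [10, 12]] = -168 ≠ 0, so this unfolding has rank ≥ 2; CP rank is at least every unfolding rank, so rank(T) ≥ 2. (Unfolding ranks only ever bound the CP rank from below — rank(T) can be strictly larger than all of them — so the matching upper bound has to come from an explicit 2-term decomposition.)
Upper bound — finding two terms. Write S_k = T[:,:,k] for the frontal slices: S₀ = [[-9, 10], [21, 0]], S₁ = [[6, 12], [6, 12]], S₂ = [[-12, -10], [3, -15]].
If T = a₁ ⊗ b₁ ⊗ c₁ + a₂ ⊗ b₂ ⊗ c₂ then each S_k = c₁[k]·a₁b₁ᵀ + c₂[k]·a₂b₂ᵀ. S₀ and S₁ are linearly independent, so a₁b₁ᵀ and a₂b₂ᵀ must span the same plane of matrices: they are the rank-1 matrices of the form x·S₀ + y·S₁.
det(x·S₀ + y·S₁) is −210·x² − 420·xy = (-210)·(x + 2·y)(x), vanishing at (x:y) = (2:-1) and (0:1).
M₁ = 2·S₀ − S₁ = [[-24, 8], [36, -12]] = (-4)·[2, -3][3, -1]ᵀ and M₂ = S₁ = [[6, 12], [6, 12]] = 6·[1, 1][1, 2]ᵀ, so take a₁ = [2, -3], b₁ = [3, -1], a₂ = [1, 1], b₂ = [1, 2].
Each slice is an integer combination of E₁ = a₁b₁ᵀ and E₂ = a₂b₂ᵀ: S₀ = −2·E₁ + 3·E₂, S₁ = 6·E₂, S₂ = −E₁ − 6·E₂; reading off coefficients, c₁ = [-2, 0, -1] and c₂ = [3, 6, -6].
Hence T = [2, -3] ⊗ [3, -1] ⊗ [-2, 0, -1] + [1, 1] ⊗ [1, 2] ⊗ [3, 6, -6], so rank(T) ≤ 2.
These bounds meet, so rank(T) = 2.
Check entry T[1,1,2] = -15: (-3)·(-1)·(-1) + (1)·(2)·(-6) = -15.

2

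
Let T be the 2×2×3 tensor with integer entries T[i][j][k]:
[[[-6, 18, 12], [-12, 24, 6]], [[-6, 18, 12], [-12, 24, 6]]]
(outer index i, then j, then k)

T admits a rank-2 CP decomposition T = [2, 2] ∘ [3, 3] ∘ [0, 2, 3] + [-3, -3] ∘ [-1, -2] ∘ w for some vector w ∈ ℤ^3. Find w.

w = [-2, 2, -2]

Subtract the known terms from T to get the rank-1 residual R = [-3, -3] ∘ [-1, -2] ∘ w, so R[i,j,k] = a[i]·b[j]·w[k]. Pick indices with nonzero a[0]·b[0] = (-3)·(-1) = 3. Only the fibre through (0,0,·) is needed: R[0,0,:] = T[0,0,:] − Σₗ aₗ[0]bₗ[0]cₗ = [-6, 18, 12] − (2)·(3)·[0, 2, 3] = [-6, 6, -6]. Then w[k] = R[0,0,k] / 3 for each k, giving w = [-6, 6, -6] / 3 = [-2, 2, -2].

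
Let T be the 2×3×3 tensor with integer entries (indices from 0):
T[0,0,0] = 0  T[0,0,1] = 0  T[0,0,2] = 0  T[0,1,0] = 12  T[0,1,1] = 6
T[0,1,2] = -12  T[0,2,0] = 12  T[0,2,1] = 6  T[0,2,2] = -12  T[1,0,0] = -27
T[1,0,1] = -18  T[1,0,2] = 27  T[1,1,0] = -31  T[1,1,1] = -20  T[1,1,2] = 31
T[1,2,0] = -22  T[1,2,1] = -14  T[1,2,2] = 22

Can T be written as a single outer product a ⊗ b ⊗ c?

No

The mode-1 unfolding of T (rows indexed by i, columns by (j,k) = (0,0), (0,1), (0,2), (1,0), (1,1), (1,2), (2,0), (2,1), (2,2)) is [[0, 0, 0, 12, 6, -12, 12, 6, -12], [-27, -18, 27, -31, -20, 31, -22, -14, 22]].
There the 2×2 minor on rows i ∈ {0, 1}, columns (j,k) ∈ {(0,0), (1,0)} is det [[0, 12], [-27, -31]] = 324 ≠ 0, so this unfolding has rank ≥ 2; CP rank is at least every unfolding rank, so rank(T) ≥ 2.
In particular rank(T) ≥ 2 > 1, so T is not rank-1.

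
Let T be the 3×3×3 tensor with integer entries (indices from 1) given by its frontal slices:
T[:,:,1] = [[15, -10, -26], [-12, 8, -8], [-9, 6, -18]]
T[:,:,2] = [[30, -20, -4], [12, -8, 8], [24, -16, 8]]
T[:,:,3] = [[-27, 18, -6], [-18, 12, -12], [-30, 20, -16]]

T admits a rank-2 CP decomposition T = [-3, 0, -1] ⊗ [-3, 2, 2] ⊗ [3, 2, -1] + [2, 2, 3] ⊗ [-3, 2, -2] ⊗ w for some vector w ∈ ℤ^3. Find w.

w = [2, -2, 3]

Subtract the known terms from T to get the rank-1 residual R = [2, 2, 3] ⊗ [-3, 2, -2] ⊗ w, so R[i,j,k] = a[i]·b[j]·w[k]. Pick indices with nonzero a[1]·b[1] = (2)·(-3) = -6. Only the fibre through (1,1,·) is needed: R[1,1,:] = T[1,1,:] − Σₗ aₗ[1]bₗ[1]cₗ = [15, 30, -27] − (-3)·(-3)·[3, 2, -1] = [-12, 12, -18]. Then w[k] = R[1,1,k] / -6 for each k, giving w = [-12, 12, -18] / -6 = [2, -2, 3].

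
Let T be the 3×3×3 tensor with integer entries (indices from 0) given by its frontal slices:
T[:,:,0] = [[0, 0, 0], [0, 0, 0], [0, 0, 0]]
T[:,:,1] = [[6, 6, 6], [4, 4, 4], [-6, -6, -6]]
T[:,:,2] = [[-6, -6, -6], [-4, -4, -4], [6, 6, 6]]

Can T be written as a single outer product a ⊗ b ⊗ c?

If T = a ⊗ b ⊗ c then every fibre of T is a multiple of the corresponding factor, so read the factors off the fibres through the nonzero entry T[0,0,1] = 6.
The mode-1 fibre T[:,0,1] = [6, 4, -6] gives a = [3, 2, -3] (primitive direction); the mode-2 fibre T[0,:,1] = [6, 6, 6] gives b = [1, 1, 1]; then c[k] = T[0,0,k] / (a[0]·b[0]) = [0, 6, -6] / 3 = [0, 2, -2].
Expanding [3, 2, -3] ⊗ [1, 1, 1] ⊗ [0, 2, -2] reproduces all 27 entries of T, so T = [3, 2, -3] ⊗ [1, 1, 1] ⊗ [0, 2, -2] and rank(T) ≤ 1.
Equivalently every frontal slice T[:,:,k] is c[k] times the rank-1 matrix [3, 2, -3] ⊗ [1, 1, 1]. So T has rank 1 (it is nonzero).

Yes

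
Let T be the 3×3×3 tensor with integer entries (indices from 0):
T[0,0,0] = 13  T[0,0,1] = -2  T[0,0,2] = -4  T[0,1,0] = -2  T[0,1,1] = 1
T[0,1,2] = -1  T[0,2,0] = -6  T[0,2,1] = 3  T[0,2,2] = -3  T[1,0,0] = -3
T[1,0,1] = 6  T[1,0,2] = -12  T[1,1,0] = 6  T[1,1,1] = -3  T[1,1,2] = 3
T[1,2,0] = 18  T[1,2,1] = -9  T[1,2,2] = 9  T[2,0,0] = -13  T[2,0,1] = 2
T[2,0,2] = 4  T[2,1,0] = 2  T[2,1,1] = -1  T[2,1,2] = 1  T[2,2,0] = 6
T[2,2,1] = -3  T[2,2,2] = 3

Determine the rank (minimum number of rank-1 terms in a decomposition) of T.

2

Lower bound: in the mode-2 unfolding of T (rows indexed by j, columns by (i,k)) the 2×2 minor on rows j ∈ {0, 1}, columns (i,k) ∈ {(0,0), (0,1)} is det [[13, -2], [-2, 1]] = 9 ≠ 0, so that unfolding has rank ≥ 2 and hence rank(T) ≥ 2 (CP rank is at least every unfolding rank, though it can be larger).
Upper bound: with S_k = T[:,:,k], the two rank-1 terms a₁b₁ᵀ, a₂b₂ᵀ are the rank-1 members of the pencil x·S₀ + y·S₁.
The 2×2 minor of x·S₀ + y·S₁ on rows {0,1}, columns {0,1} is 72·x² − 36·xy = 36·(2·x − y)(x), vanishing at (x:y) = (1:2) and (0:1).
M₁ = S₀ + 2·S₁ = [[9, 0, 0], [9, 0, 0], [-9, 0, 0]] = 9·(1, 1, -1)(1, 0, 0)ᵀ and M₂ = S₁ = [[-2, 1, 3], [6, -3, -9], [2, -1, -3]] = −(1, -3, -1)(2, -1, -3)ᵀ, so take a₁ = (1, 1, -1), b₁ = (1, 0, 0), a₂ = (1, -3, -1), b₂ = (2, -1, -3).
Each slice is an integer combination of E₁ = a₁b₁ᵀ and E₂ = a₂b₂ᵀ: S₀ = 9·E₁ + 2·E₂, S₁ = −E₂, S₂ = −6·E₁ + E₂; reading off coefficients, c₁ = (9, 0, -6) and c₂ = (2, -1, 1).
Hence T = (1, 1, -1) ⊗ (1, 0, 0) ⊗ (9, 0, -6) + (1, -3, -1) ⊗ (2, -1, -3) ⊗ (2, -1, 1), so rank(T) ≤ 2.
These bounds meet, so rank(T) = 2.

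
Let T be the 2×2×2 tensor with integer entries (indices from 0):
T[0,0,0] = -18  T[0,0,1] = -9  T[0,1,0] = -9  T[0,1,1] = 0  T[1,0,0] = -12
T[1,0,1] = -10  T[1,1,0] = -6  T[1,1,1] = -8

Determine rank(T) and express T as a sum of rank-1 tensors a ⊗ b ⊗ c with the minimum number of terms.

rank(T) = 2

Lower bound: the mode-1 unfolding of T (rows indexed by i, columns by (j,k) = (0,0), (0,1), (1,0), (1,1)) is [[-18, -9, -9, 0], [-12, -10, -6, -8]].
There the 2×2 minor on rows i ∈ {0, 1}, columns (j,k) ∈ {(0,0), (0,1)} is det [[-18, -9], [-12, -10]] = 72 ≠ 0, so this unfolding has rank ≥ 2; CP rank is at least every unfolding rank, so rank(T) ≥ 2. (Unfolding ranks only ever bound the CP rank from below — rank(T) can be strictly larger than all of them — so the matching upper bound has to come from an explicit 2-term decomposition.)
Upper bound — finding two terms. Write S_k = T[:,:,k] for the frontal slices: S₀ = [[-18, -9], [-12, -6]], S₁ = [[-9, 0], [-10, -8]].
If T = a₁ ⊗ b₁ ⊗ c₁ + a₂ ⊗ b₂ ⊗ c₂ then each S_k = c₁[k]·a₁b₁ᵀ + c₂[k]·a₂b₂ᵀ. S₀ and S₁ are linearly independent, so a₁b₁ᵀ and a₂b₂ᵀ must span the same plane of matrices: they are the rank-1 matrices of the form x·S₀ + y·S₁.
det(x·S₀ + y·S₁) is 108·xy + 72·y² = 36·(3·x + 2·y)(y), vanishing at (x:y) = (2:-3) and (1:0).
M₁ = 2·S₀ − 3·S₁ = [[-9, -18], [6, 12]] = (-3)·[3, -2][1, 2]ᵀ and M₂ = S₀ = [[-18, -9], [-12, -6]] = (-3)·[3, 2][2, 1]ᵀ, so take a₁ = [3, -2], b₁ = [1, 2], a₂ = [3, 2], b₂ = [2, 1].
Each slice is an integer combination of E₁ = a₁b₁ᵀ and E₂ = a₂b₂ᵀ: S₀ = −3·E₂, S₁ = E₁ − 2·E₂; reading off coefficients, c₁ = [0, 1] and c₂ = [-3, -2].
Hence T = [3, -2] ⊗ [1, 2] ⊗ [0, 1] + [3, 2] ⊗ [2, 1] ⊗ [-3, -2], so rank(T) ≤ 2.
These bounds meet, so rank(T) = 2.
Check entry T[1,0,0] = -12: (-2)·(1)·(0) + (2)·(2)·(-3) = -12.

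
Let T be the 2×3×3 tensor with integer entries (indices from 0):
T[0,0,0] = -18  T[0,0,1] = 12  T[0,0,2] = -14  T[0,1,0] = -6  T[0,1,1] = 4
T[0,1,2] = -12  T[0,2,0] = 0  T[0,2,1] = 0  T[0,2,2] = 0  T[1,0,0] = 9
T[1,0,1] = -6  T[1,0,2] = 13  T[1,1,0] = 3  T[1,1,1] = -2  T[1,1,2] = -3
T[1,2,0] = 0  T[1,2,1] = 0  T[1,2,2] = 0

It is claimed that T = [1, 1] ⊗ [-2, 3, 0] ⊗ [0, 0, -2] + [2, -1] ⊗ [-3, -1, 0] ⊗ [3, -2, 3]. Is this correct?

Yes

Reconstruct entrywise from the claimed factors. For example, T[0,1,2] = -12 and Σₗ aₗ[0]bₗ[1]cₗ[2] = (1)·(3)·(-2) + (2)·(-1)·(3) = -12; checking all 18 entries, every one matches. The claim holds.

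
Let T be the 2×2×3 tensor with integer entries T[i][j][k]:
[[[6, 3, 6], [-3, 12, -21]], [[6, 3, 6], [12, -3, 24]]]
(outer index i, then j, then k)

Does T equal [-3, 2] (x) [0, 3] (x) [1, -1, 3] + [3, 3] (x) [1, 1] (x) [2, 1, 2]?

Yes

Reconstruct entrywise from the claimed factors. For example, T[1,0,2] = 6 and Σₗ aₗ[1]bₗ[0]cₗ[2] = (2)·(0)·(3) + (3)·(1)·(2) = 6; checking all 12 entries, every one matches. The claim holds.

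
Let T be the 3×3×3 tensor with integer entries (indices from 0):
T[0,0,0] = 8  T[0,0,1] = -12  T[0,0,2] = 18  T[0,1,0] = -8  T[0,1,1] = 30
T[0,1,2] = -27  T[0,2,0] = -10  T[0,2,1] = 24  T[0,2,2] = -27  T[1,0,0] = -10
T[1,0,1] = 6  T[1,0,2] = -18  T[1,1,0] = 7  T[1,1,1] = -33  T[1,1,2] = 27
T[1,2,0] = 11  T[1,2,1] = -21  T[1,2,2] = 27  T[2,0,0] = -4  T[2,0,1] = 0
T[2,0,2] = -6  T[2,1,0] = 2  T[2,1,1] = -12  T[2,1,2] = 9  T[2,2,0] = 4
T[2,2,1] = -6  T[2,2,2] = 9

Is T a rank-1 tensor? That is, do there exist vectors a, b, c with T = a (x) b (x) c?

No

The mode-1 unfolding of T (rows indexed by i, columns by (j,k) = (0,0), (0,1), (0,2), (1,0), (1,1), (1,2), (2,0), (2,1), (2,2)) is [[8, -12, 18, -8, 30, -27, -10, 24, -27], [-10, 6, -18, 7, -33, 27, 11, -21, 27], [-4, 0, -6, 2, -12, 9, 4, -6, 9]].
There the 2×2 minor on rows i ∈ {0, 1}, columns (j,k) ∈ {(0,0), (0,1)} is det [[8, -12], [-10, 6]] = -72 ≠ 0, so this unfolding has rank ≥ 2; CP rank is at least every unfolding rank, so rank(T) ≥ 2.
In particular rank(T) ≥ 2 > 1, so T is not rank-1.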